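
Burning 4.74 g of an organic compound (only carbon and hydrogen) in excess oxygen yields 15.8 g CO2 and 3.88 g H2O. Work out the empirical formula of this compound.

mol C = 15.8 / 44.01 = 0.3590; mass C = 0.3590 × 12.01 = 4.312 g
mol H = 2 × (3.88 / 18.02) = 0.4306; mass H = 0.4306 × 1.008 = 0.4341 g
Ratios (÷ 0.359): C 1.000, H 1.200
Scaling by 5: C 5.00, H 6.00 → C5H6

C5H6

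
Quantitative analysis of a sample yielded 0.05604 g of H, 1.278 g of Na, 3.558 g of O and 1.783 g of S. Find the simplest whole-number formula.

HNaO4S

H: 0.05604 g ÷ 1.008 g/mol = 0.0556 mol
Na: 1.278 g ÷ 22.99 g/mol = 0.05559 mol
O: 3.558 g ÷ 16.00 g/mol = 0.2224 mol
S: 1.783 g ÷ 32.07 g/mol = 0.0556 mol
Ratios (÷ 0.05559): H 1.000, Na 1.000, O 4.000, S 1.000
→ HNaO4S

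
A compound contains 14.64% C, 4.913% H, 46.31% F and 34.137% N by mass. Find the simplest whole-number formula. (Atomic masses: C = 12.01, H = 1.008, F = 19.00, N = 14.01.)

CH4F2N2

Assume 100 g: 14.64 g C, 4.913 g H, 46.31 g F, 34.137 g N.
Moles — C: 14.64 / 12.01 = 1.219 mol; H: 4.913 / 1.008 = 4.874 mol; F: 46.31 / 19.00 = 2.437 mol; N: 34.137 / 14.01 = 2.437 mol
Divide by the smallest (1.219 mol C): C 1.000, H 3.998, F 2.000, N 1.999
Ratio ≈ 1:4:2:2, so the empirical formula is CH4F2N2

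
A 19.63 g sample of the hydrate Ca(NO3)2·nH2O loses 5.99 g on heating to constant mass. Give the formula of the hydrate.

Mass of anhydrous Ca(NO3)2 = 19.63 − 5.99 = 13.64 g
mol H2O = 5.99 / 18.02 = 0.3324
Molar mass of Ca(NO3)2 = 164.10 g/mol → mol Ca(NO3)2 = 13.64 / 164.10 = 0.08312
n = 0.3324 / 0.08312 = 4.00 ≈ 4 → Ca(NO3)2·4H2O

Ca(NO3)2·4H2O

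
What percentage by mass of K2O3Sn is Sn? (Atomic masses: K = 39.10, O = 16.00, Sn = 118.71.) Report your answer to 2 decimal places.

48.47%

Molar mass = 2(39.10) + 3(16.00) + 1(118.71) = 244.910 g/mol
Mass of Sn per mole = 1 × 118.71 = 118.710 g
% Sn = 118.710 / 244.910 × 100 = 48.47%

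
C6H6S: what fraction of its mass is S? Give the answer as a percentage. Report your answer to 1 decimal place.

Molar mass = 6(12.01) + 6(1.008) + 1(32.07) = 110.178 g/mol
Mass of S per mole = 1 × 32.07 = 32.070 g
% S = 32.070 / 110.178 × 100 = 29.1%

29.1%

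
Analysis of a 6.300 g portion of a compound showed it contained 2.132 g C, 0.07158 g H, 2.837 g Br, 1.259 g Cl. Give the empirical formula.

C: 2.132 g ÷ 12.01 g/mol = 0.1775 mol
H: 0.07158 g ÷ 1.008 g/mol = 0.07101 mol
Br: 2.837 g ÷ 79.90 g/mol = 0.03551 mol
Cl: 1.259 g ÷ 35.45 g/mol = 0.03551 mol
Smallest is Br at 0.03551 mol; normalising gives C 5.000, H 2.000, Br 1.000, Cl 1.000
≈ 5:2:1:1 → C5H2BrCl

C5H2BrCl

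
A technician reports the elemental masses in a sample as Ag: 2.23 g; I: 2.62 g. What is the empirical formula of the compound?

Moles — Ag: 2.23 / 107.87 = 0.02067 mol; I: 2.62 / 126.90 = 0.02065 mol
Ratios (÷ 0.02065): Ag 1.001, I 1.000
Ratio ≈ 1:1, so the empirical formula is AgI

AgI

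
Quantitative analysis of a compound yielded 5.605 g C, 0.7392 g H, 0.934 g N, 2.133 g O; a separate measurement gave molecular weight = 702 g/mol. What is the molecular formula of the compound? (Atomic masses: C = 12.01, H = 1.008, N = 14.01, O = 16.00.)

n(C) = 5.605/12.01 = 0.4667, n(H) = 0.7392/1.008 = 0.7333, n(N) = 0.934/14.01 = 0.06667, n(O) = 2.133/16.00 = 0.1333
Ratios (÷ 0.06667): C 7.000, H 11.000, N 1.000, O 2.000
→ C7H11NO2
Empirical-formula mass = 141.17 g/mol
n = 702 / 141.17 = 4.97 ≈ 5
Molecular formula = (C7H11NO2)×5 = C35H55N5O10

C35H55N5O10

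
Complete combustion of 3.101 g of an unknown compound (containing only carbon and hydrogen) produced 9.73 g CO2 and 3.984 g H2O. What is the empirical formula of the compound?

mol C = 9.73 / 44.01 = 0.2211; mass C = 0.2211 × 12.01 = 2.655 g
mol H = 2 × (3.984 / 18.02) = 0.4422; mass H = 0.4422 × 1.008 = 0.4457 g
Smallest is C at 0.2211 mol; normalising gives C 1.000, H 2.000
→ CH2

CH2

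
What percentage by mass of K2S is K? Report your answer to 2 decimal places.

Molar mass = 2(39.10) + 1(32.07) = 110.270 g/mol
Mass of K per mole = 2 × 39.10 = 78.200 g
% K = 78.200 / 110.270 × 100 = 70.92%

70.92%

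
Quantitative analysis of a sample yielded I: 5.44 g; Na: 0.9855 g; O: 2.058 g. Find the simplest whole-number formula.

INaO3

n(I) = 5.44/126.90 = 0.04287, n(Na) = 0.9855/22.99 = 0.04287, n(O) = 2.058/16.00 = 0.1286
Divide by the smallest (0.04287 mol Na): I 1.000, Na 1.000, O 3.001
≈ 1:1:3 → INaO3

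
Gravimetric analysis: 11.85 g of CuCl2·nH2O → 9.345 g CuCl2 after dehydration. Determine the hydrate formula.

Mass of water lost = 11.85 − 9.345 = 2.505 g → 2.505 / 18.02 = 0.139 mol H2O
Molar mass of CuCl2 = 134.45 g/mol → mol CuCl2 = 9.345 / 134.45 = 0.06951
n = 0.139 / 0.06951 = 2.00 ≈ 2 → CuCl2·2H2O

CuCl2·2H2O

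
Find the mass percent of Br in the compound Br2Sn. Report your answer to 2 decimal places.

Molar mass = 2(79.90) + 1(118.71) = 278.510 g/mol
Mass of Br per mole = 2 × 79.90 = 159.800 g
% Br = 159.800 / 278.510 × 100 = 57.38%

57.38%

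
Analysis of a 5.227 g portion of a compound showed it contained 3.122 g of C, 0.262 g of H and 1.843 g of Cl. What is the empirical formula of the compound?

Moles — C: 3.122 / 12.01 = 0.26 mol; H: 0.262 / 1.008 = 0.2599 mol; Cl: 1.843 / 35.45 = 0.05199 mol
Divide by the smallest (0.05199 mol Cl): C 5.000, H 5.000, Cl 1.000
→ C5H5Cl

C5H5Cl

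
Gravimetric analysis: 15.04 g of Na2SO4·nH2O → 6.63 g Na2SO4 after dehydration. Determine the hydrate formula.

Mass of water lost = 15.04 − 6.63 = 8.41 g → 8.41 / 18.02 = 0.4667 mol H2O
Molar mass of Na2SO4 = 142.05 g/mol → mol Na2SO4 = 6.63 / 142.05 = 0.04667
n = 0.4667 / 0.04667 = 10.00 ≈ 10 → Na2SO4·10H2O

Na2SO4·10H2O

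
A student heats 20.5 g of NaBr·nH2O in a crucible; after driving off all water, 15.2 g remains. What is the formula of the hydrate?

NaBr·2H2O

Mass of water lost = 20.5 − 15.2 = 5.3 g → 5.3 / 18.02 = 0.2941 mol H2O
Molar mass of NaBr = 102.89 g/mol → mol NaBr = 15.2 / 102.89 = 0.1477
n = 0.2941 / 0.1477 = 1.99 ≈ 2 → NaBr·2H2O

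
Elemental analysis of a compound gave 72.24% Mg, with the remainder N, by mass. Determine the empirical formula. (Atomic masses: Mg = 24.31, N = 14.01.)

Assume 100 g: 72.24 g Mg, 27.76 g N.
n(Mg) = 72.24/24.31 = 2.972, n(N) = 27.76/14.01 = 1.981
Divide by the smallest (1.981 mol N): Mg 1.500, N 1.000
Multiply by 2: Mg 3.00, N 2.00 → Mg3N2

Mg3N2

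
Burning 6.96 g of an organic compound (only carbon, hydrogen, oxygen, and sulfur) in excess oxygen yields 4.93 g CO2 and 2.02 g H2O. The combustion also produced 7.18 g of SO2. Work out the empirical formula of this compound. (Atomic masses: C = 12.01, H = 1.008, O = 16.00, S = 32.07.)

mol C = 4.93 / 44.01 = 0.1120; mass C = 0.1120 × 12.01 = 1.345 g
mol H = 2 × (2.02 / 18.02) = 0.2242; mass H = 0.2242 × 1.008 = 0.2260 g
mol S = 7.18 / 64.07 = 0.1121; mass S = 3.594 g
mass O = 6.96 − (5.165) = 1.795 g → mol O = 0.1122
Ratios (÷ 0.112): C 1.000, H 2.001, O 1.001, S 1.000
→ CH2OS

CH2OS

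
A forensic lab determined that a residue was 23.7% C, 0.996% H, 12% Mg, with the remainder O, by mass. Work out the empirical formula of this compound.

Assume 100 g: 23.7 g C, 0.996 g H, 12 g Mg, 63.3 g O.
C: 23.7 g ÷ 12.01 g/mol = 1.973 mol
H: 0.996 g ÷ 1.008 g/mol = 0.9881 mol
Mg: 12 g ÷ 24.31 g/mol = 0.4936 mol
O: 63.3 g ÷ 16.00 g/mol = 3.956 mol
Smallest is Mg at 0.4936 mol; normalising gives C 3.998, H 2.002, Mg 1.000, O 8.015
Ratio ≈ 4:2:1:8, so the empirical formula is C4H2MgO8

C4H2MgO8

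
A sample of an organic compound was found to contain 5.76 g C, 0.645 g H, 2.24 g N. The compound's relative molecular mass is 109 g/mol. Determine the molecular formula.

C6H8N2

C: 5.76 g ÷ 12.01 g/mol = 0.4796 mol
H: 0.645 g ÷ 1.008 g/mol = 0.6399 mol
N: 2.24 g ÷ 14.01 g/mol = 0.1599 mol
Divide by the smallest (0.1599 mol N): C 3.000, H 4.002, N 1.000
→ C3H4N
Empirical-formula mass = 54.07 g/mol
n = 109 / 54.07 = 2.02 ≈ 2
Molecular formula = (C3H4N)×2 = C6H8N2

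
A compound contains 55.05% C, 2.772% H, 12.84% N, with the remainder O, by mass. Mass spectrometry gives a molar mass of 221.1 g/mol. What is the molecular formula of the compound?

C10H6N2O4

Assume 100 g: 55.05 g C, 2.772 g H, 12.84 g N, 29.338 g O.
Moles — C: 55.05 / 12.01 = 4.584 mol; H: 2.772 / 1.008 = 2.75 mol; N: 12.84 / 14.01 = 0.9165 mol; O: 29.338 / 16.00 = 1.834 mol
Smallest is N at 0.9165 mol; normalising gives C 5.001, H 3.001, N 1.000, O 2.001
Ratio ≈ 5:3:1:2, so the empirical formula is C5H3NO2
Empirical-formula mass = 109.08 g/mol
n = 221.1 / 109.08 = 2.03 ≈ 2
Molecular formula = (C5H3NO2)×2 = C10H6N2O4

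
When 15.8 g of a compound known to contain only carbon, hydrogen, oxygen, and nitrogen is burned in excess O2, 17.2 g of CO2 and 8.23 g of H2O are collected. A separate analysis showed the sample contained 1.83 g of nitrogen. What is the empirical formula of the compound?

mol C = 17.2 / 44.01 = 0.3908; mass C = 0.3908 × 12.01 = 4.694 g
mol H = 2 × (8.23 / 18.02) = 0.9134; mass H = 0.9134 × 1.008 = 0.9207 g
mol N = 1.83 / 14.01 = 0.1306
mass O = 15.8 − (7.444) = 8.356 g → mol O = 0.5222
Divide by the smallest (0.1306 mol N): C 2.992, H 6.993, N 1.000, O 3.998
Ratio ≈ 3:7:1:4, so the empirical formula is C3H7NO4

C3H7NO4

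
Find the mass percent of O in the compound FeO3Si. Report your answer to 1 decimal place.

36.4%

Molar mass = 1(55.85) + 3(16.00) + 1(28.09) = 131.940 g/mol
Mass of O per mole = 3 × 16.00 = 48.000 g
% O = 48.000 / 131.940 × 100 = 36.4%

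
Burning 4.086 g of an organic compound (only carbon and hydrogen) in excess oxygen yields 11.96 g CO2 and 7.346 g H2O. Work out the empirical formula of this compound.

CH3

mol C = 11.96 / 44.01 = 0.2718; mass C = 0.2718 × 12.01 = 3.264 g
mol H = 2 × (7.346 / 18.02) = 0.8153; mass H = 0.8153 × 1.008 = 0.8218 g
Divide by the smallest (0.2718 mol C): C 1.000, H 3.000
→ CH3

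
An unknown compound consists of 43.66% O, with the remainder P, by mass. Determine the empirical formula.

Assume 100 g: 43.66 g O, 56.34 g P.
n(O) = 43.66/16.00 = 2.729, n(P) = 56.34/30.97 = 1.819
Smallest is P at 1.819 mol; normalising gives O 1.500, P 1.000
Scaling by 2: O 3.00, P 2.00 → O3P2

O3P2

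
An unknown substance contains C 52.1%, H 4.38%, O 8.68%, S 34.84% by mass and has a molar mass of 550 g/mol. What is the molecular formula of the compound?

C24H24O3S6

Assume 100 g: 52.1 g C, 4.38 g H, 8.68 g O, 34.84 g S.
Moles — C: 52.1 / 12.01 = 4.338 mol; H: 4.38 / 1.008 = 4.345 mol; O: 8.68 / 16.00 = 0.5425 mol; S: 34.84 / 32.07 = 1.086 mol
Divide by the smallest (0.5425 mol O): C 7.996, H 8.010, O 1.000, S 2.003
→ C8H8OS2
Empirical-formula mass = 184.28 g/mol
n = 550 / 184.28 = 2.98 ≈ 3
Molecular formula = (C8H8OS2)×3 = C24H24O3S6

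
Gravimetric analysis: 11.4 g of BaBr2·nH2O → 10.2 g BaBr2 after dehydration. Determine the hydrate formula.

Mass of water lost = 11.4 − 10.2 = 1.2 g → 1.2 / 18.02 = 0.06659 mol H2O
Molar mass of BaBr2 = 297.13 g/mol → mol BaBr2 = 10.2 / 297.13 = 0.03433
n = 0.06659 / 0.03433 = 1.94 ≈ 2 → BaBr2·2H2O

BaBr2·2H2O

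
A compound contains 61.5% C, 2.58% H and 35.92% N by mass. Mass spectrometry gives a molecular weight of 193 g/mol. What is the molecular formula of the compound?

C10H5N5

Assume 100 g: 61.5 g C, 2.58 g H, 35.92 g N.
Moles — C: 61.5 / 12.01 = 5.121 mol; H: 2.58 / 1.008 = 2.56 mol; N: 35.92 / 14.01 = 2.564 mol
Divide by the smallest (2.56 mol H): C 2.001, H 1.000, N 1.002
→ C2HN
Empirical-formula mass = 39.04 g/mol
n = 193 / 39.04 = 4.94 ≈ 5
Molecular formula = (C2HN)×5 = C10H5N5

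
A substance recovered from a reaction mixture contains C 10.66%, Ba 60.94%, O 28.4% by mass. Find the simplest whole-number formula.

Assume 100 g: 10.66 g C, 60.94 g Ba, 28.4 g O.
C: 10.66 g ÷ 12.01 g/mol = 0.8876 mol
Ba: 60.94 g ÷ 137.33 g/mol = 0.4437 mol
O: 28.4 g ÷ 16.00 g/mol = 1.775 mol
Smallest is Ba at 0.4437 mol; normalising gives C 2.000, Ba 1.000, O 4.000
Ratio ≈ 2:1:4, so the empirical formula is C2BaO4

C2BaO4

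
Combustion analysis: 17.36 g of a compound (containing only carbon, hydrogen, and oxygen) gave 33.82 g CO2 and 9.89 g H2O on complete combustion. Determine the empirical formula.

C7H10O4

mol C = 33.82 / 44.01 = 0.7685; mass C = 0.7685 × 12.01 = 9.229 g
mol H = 2 × (9.89 / 18.02) = 1.098; mass H = 1.098 × 1.008 = 1.106 g
mass O = 17.36 − (10.34) = 7.024 g → mol O = 0.4390
Smallest is O at 0.439 mol; normalising gives C 1.750, H 2.500, O 1.000
Multiply by 4: C 7.00, H 10.00, O 4.00 → C7H10O4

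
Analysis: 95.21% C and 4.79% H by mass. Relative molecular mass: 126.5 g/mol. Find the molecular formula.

Assume 100 g: 95.21 g C, 4.79 g H.
C: 95.21 g ÷ 12.01 g/mol = 7.928 mol
H: 4.79 g ÷ 1.008 g/mol = 4.752 mol
Divide by the smallest (4.752 mol H): C 1.668, H 1.000
×3: C 5.00, H 3.00 → C5H3
Empirical-formula mass = 63.07 g/mol
n = 126.5 / 63.07 = 2.01 ≈ 2
Molecular formula = (C5H3)×2 = C10H6

C10H6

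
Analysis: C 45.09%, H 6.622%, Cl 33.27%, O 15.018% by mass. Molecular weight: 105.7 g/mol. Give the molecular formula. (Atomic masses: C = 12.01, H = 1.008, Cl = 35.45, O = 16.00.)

C4H7ClO

Assume 100 g: 45.09 g C, 6.622 g H, 33.27 g Cl, 15.018 g O.
Moles — C: 45.09 / 12.01 = 3.754 mol; H: 6.622 / 1.008 = 6.569 mol; Cl: 33.27 / 35.45 = 0.9385 mol; O: 15.018 / 16.00 = 0.9386 mol
Divide by the smallest (0.9385 mol Cl): C 4.000, H 7.000, Cl 1.000, O 1.000
→ C4H7ClO
Empirical-formula mass = 106.55 g/mol
n = 105.7 / 106.55 = 0.99 ≈ 1
Molecular formula = empirical formula = C4H7ClO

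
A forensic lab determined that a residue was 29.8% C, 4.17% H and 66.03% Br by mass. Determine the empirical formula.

Assume 100 g: 29.8 g C, 4.17 g H, 66.03 g Br.
n(C) = 29.8/12.01 = 2.481, n(H) = 4.17/1.008 = 4.137, n(Br) = 66.03/79.90 = 0.8264
Smallest is Br at 0.8264 mol; normalising gives C 3.002, H 5.006, Br 1.000
Ratio ≈ 3:5:1, so the empirical formula is C3H5Br

C3H5Br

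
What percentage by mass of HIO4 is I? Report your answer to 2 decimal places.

66.13%

Molar mass = 1(1.008) + 1(126.90) + 4(16.00) = 191.908 g/mol
Mass of I per mole = 1 × 126.90 = 126.900 g
% I = 126.900 / 191.908 × 100 = 66.13%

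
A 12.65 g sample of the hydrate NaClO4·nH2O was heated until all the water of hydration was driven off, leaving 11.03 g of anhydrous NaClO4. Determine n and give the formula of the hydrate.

NaClO4·H2O

Mass of water lost = 12.65 − 11.03 = 1.62 g → 1.62 / 18.02 = 0.0899 mol H2O
Molar mass of NaClO4 = 122.44 g/mol → mol NaClO4 = 11.03 / 122.44 = 0.09008
n = 0.0899 / 0.09008 = 1.00 ≈ 1 → NaClO4·H2O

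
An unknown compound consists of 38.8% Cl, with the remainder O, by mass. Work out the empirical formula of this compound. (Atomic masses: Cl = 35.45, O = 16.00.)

Cl2O7

Assume 100 g: 38.8 g Cl, 61.2 g O.
Moles — Cl: 38.8 / 35.45 = 1.094 mol; O: 61.2 / 16.00 = 3.825 mol
Smallest is Cl at 1.094 mol; normalising gives Cl 1.000, O 3.495
Multiply by 2: Cl 2.00, O 6.99 → Cl2O7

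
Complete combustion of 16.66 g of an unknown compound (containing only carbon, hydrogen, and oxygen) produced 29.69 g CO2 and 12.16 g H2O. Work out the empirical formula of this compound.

C3H6O2

mol C = 29.69 / 44.01 = 0.6746; mass C = 0.6746 × 12.01 = 8.102 g
mol H = 2 × (12.16 / 18.02) = 1.350; mass H = 1.350 × 1.008 = 1.360 g
mass O = 16.66 − (9.463) = 7.197 g → mol O = 0.4498
Ratios (÷ 0.4498): C 1.500, H 3.000, O 1.000
Scaling by 2: C 3.00, H 6.00, O 2.00 → C3H6O2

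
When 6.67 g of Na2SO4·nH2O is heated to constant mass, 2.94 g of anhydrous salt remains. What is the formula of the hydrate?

Na2SO4·10H2O

Mass of water lost = 6.67 − 2.94 = 3.73 g → 3.73 / 18.02 = 0.207 mol H2O
Molar mass of Na2SO4 = 142.05 g/mol → mol Na2SO4 = 2.94 / 142.05 = 0.0207
n = 0.207 / 0.0207 = 10.00 ≈ 10 → Na2SO4·10H2O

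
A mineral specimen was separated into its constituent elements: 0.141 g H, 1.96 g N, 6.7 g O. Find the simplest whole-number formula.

HNO3

H: 0.141 g ÷ 1.008 g/mol = 0.1399 mol
N: 1.96 g ÷ 14.01 g/mol = 0.1399 mol
O: 6.7 g ÷ 16.00 g/mol = 0.4188 mol
Smallest is H at 0.1399 mol; normalising gives H 1.000, N 1.000, O 2.994
→ HNO3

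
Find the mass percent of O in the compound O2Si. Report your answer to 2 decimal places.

Molar mass = 2(16.00) + 1(28.09) = 60.090 g/mol
Mass of O per mole = 2 × 16.00 = 32.000 g
% O = 32.000 / 60.090 × 100 = 53.25%

53.25%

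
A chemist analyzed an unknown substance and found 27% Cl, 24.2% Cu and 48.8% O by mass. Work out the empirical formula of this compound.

Assume 100 g: 27 g Cl, 24.2 g Cu, 48.8 g O.
Moles — Cl: 27 / 35.45 = 0.7616 mol; Cu: 24.2 / 63.55 = 0.3808 mol; O: 48.8 / 16.00 = 3.05 mol
Smallest is Cu at 0.3808 mol; normalising gives Cl 2.000, Cu 1.000, O 8.009
≈ 2:1:8 → Cl2CuO8

Cl2CuO8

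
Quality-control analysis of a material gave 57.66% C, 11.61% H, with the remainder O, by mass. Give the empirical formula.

Assume 100 g: 57.66 g C, 11.61 g H, 30.73 g O.
Moles — C: 57.66 / 12.01 = 4.801 mol; H: 11.61 / 1.008 = 11.52 mol; O: 30.73 / 16.00 = 1.921 mol
Smallest is O at 1.921 mol; normalising gives C 2.500, H 5.997, O 1.000
×2: C 5.00, H 11.99, O 2.00 → C5H12O2

C5H12O2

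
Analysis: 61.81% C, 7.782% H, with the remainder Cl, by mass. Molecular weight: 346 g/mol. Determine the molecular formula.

C18H27Cl3

Assume 100 g: 61.81 g C, 7.782 g H, 30.408 g Cl.
Moles — C: 61.81 / 12.01 = 5.147 mol; H: 7.782 / 1.008 = 7.72 mol; Cl: 30.408 / 35.45 = 0.8578 mol
Smallest is Cl at 0.8578 mol; normalising gives C 6.000, H 9.000, Cl 1.000
Ratio ≈ 6:9:1, so the empirical formula is C6H9Cl
Empirical-formula mass = 116.58 g/mol
n = 346 / 116.58 = 2.97 ≈ 3
Molecular formula = (C6H9Cl)×3 = C18H27Cl3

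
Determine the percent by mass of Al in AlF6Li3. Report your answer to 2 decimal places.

16.67%

Molar mass = 1(26.98) + 6(19.00) + 3(6.94) = 161.800 g/mol
Mass of Al per mole = 1 × 26.98 = 26.980 g
% Al = 26.980 / 161.800 × 100 = 16.67%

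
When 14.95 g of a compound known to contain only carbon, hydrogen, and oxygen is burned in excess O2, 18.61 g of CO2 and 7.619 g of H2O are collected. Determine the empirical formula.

C3H6O4

mol C = 18.61 / 44.01 = 0.4229; mass C = 0.4229 × 12.01 = 5.079 g
mol H = 2 × (7.619 / 18.02) = 0.8456; mass H = 0.8456 × 1.008 = 0.8524 g
mass O = 14.95 − (5.931) = 9.019 g → mol O = 0.5637
Smallest is C at 0.4229 mol; normalising gives C 1.000, H 2.000, O 1.333
×3: C 3.00, H 6.00, O 4.00 → C3H6O4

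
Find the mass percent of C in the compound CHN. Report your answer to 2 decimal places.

Molar mass = 1(12.01) + 1(1.008) + 1(14.01) = 27.028 g/mol
Mass of C per mole = 1 × 12.01 = 12.010 g
% C = 12.010 / 27.028 × 100 = 44.44%

44.44%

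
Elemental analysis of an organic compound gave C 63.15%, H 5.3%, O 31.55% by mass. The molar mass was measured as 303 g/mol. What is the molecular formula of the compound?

C16H16O6

Assume 100 g: 63.15 g C, 5.3 g H, 31.55 g O.
Moles — C: 63.15 / 12.01 = 5.258 mol; H: 5.3 / 1.008 = 5.258 mol; O: 31.55 / 16.00 = 1.972 mol
Ratios (÷ 1.972): C 2.667, H 2.666, O 1.000
Multiply by 3: C 8.00, H 8.00, O 3.00 → C8H8O3
Empirical-formula mass = 152.14 g/mol
n = 303 / 152.14 = 1.99 ≈ 2
Molecular formula = (C8H8O3)×2 = C16H16O6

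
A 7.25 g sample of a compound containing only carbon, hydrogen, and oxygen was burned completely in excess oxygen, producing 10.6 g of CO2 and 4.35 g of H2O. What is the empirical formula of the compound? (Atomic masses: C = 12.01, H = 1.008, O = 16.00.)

mol C = 10.6 / 44.01 = 0.2409; mass C = 0.2409 × 12.01 = 2.893 g
mol H = 2 × (4.35 / 18.02) = 0.4828; mass H = 0.4828 × 1.008 = 0.4867 g
mass O = 7.25 − (3.379) = 3.871 g → mol O = 0.2419
Ratios (÷ 0.2409): C 1.000, H 2.005, O 1.004
→ CH2O

CH2O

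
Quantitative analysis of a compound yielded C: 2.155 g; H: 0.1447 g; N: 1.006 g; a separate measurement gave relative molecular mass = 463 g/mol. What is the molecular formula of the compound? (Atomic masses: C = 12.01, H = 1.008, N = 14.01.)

n(C) = 2.155/12.01 = 0.1794, n(H) = 0.1447/1.008 = 0.1436, n(N) = 1.006/14.01 = 0.07181
Divide by the smallest (0.07181 mol N): C 2.499, H 1.999, N 1.000
×2: C 5.00, H 4.00, N 2.00 → C5H4N2
Empirical-formula mass = 92.10 g/mol
n = 463 / 92.10 = 5.03 ≈ 5
Molecular formula = (C5H4N2)×5 = C25H20N10

C25H20N10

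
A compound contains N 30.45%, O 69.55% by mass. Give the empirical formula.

Assume 100 g: 30.45 g N, 69.55 g O.
n(N) = 30.45/14.01 = 2.173, n(O) = 69.55/16.00 = 4.347
Smallest is N at 2.173 mol; normalising gives N 1.000, O 2.000
→ NO2

NO2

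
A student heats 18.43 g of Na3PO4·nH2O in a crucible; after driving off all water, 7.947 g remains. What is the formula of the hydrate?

Mass of water lost = 18.43 − 7.947 = 10.48 g → 10.48 / 18.02 = 0.5817 mol H2O
Molar mass of Na3PO4 = 163.94 g/mol → mol Na3PO4 = 7.947 / 163.94 = 0.04848
n = 0.5817 / 0.04848 = 12.00 ≈ 12 → Na3PO4·12H2O

Na3PO4·12H2O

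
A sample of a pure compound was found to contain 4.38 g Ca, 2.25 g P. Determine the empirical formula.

n(Ca) = 4.38/40.08 = 0.1093, n(P) = 2.25/30.97 = 0.07265
Divide by the smallest (0.07265 mol P): Ca 1.504, P 1.000
×2: Ca 3.01, P 2.00 → Ca3P2

Ca3P2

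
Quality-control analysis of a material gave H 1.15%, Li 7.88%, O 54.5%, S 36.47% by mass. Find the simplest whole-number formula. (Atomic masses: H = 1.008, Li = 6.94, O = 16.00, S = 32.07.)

HLiO3S

Assume 100 g: 1.15 g H, 7.88 g Li, 54.5 g O, 36.47 g S.
H: 1.15 g ÷ 1.008 g/mol = 1.141 mol
Li: 7.88 g ÷ 6.94 g/mol = 1.135 mol
O: 54.5 g ÷ 16.00 g/mol = 3.406 mol
S: 36.47 g ÷ 32.07 g/mol = 1.137 mol
Ratios (÷ 1.135): H 1.005, Li 1.000, O 3.000, S 1.002
≈ 1:1:3:1 → HLiO3S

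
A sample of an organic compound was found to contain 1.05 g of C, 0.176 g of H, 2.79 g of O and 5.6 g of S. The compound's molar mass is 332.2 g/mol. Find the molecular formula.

C3H6O6S6

C: 1.05 g ÷ 12.01 g/mol = 0.08743 mol
H: 0.176 g ÷ 1.008 g/mol = 0.1746 mol
O: 2.79 g ÷ 16.00 g/mol = 0.1744 mol
S: 5.6 g ÷ 32.07 g/mol = 0.1746 mol
Ratios (÷ 0.08743): C 1.000, H 1.997, O 1.995, S 1.997
≈ 1:2:2:2 → CH2O2S2
Empirical-formula mass = 110.17 g/mol
n = 332.2 / 110.17 = 3.02 ≈ 3
Molecular formula = (CH2O2S2)×3 = C3H6O6S6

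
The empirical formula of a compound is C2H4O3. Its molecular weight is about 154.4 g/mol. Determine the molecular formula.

C4H8O6

Empirical-formula mass = 76.05 g/mol
n = 154.4 / 76.05 = 2.03 ≈ 2
Molecular formula = (C2H4O3)2 = C4H8O6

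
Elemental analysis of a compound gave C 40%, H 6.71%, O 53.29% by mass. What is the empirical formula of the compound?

CH2O

Assume 100 g: 40 g C, 6.71 g H, 53.29 g O.
C: 40 g ÷ 12.01 g/mol = 3.331 mol
H: 6.71 g ÷ 1.008 g/mol = 6.657 mol
O: 53.29 g ÷ 16.00 g/mol = 3.331 mol
Ratios (÷ 3.331): C 1.000, H 1.999, O 1.000
→ CH2O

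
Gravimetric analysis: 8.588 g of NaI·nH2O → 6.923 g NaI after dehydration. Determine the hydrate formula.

Mass of water lost = 8.588 − 6.923 = 1.665 g → 1.665 / 18.02 = 0.0924 mol H2O
Molar mass of NaI = 149.89 g/mol → mol NaI = 6.923 / 149.89 = 0.04619
n = 0.0924 / 0.04619 = 2.00 ≈ 2 → NaI·2H2O

NaI·2H2O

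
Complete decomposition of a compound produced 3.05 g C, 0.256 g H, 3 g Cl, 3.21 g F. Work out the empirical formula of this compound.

n(C) = 3.05/12.01 = 0.254, n(H) = 0.256/1.008 = 0.254, n(Cl) = 3/35.45 = 0.08463, n(F) = 3.21/19.00 = 0.1689
Divide by the smallest (0.08463 mol Cl): C 3.001, H 3.001, Cl 1.000, F 1.996
Ratio ≈ 3:3:1:2, so the empirical formula is C3H3ClF2

C3H3ClF2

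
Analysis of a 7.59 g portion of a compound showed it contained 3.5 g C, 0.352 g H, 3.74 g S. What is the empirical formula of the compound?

C5H6S2

C: 3.5 g ÷ 12.01 g/mol = 0.2914 mol
H: 0.352 g ÷ 1.008 g/mol = 0.3492 mol
S: 3.74 g ÷ 32.07 g/mol = 0.1166 mol
Ratios (÷ 0.1166): C 2.499, H 2.994, S 1.000
Multiply by 2: C 5.00, H 5.99, S 2.00 → C5H6S2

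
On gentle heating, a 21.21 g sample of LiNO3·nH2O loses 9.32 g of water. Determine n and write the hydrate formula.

Mass of anhydrous LiNO3 = 21.21 − 9.32 = 11.89 g
mol H2O = 9.32 / 18.02 = 0.5172
Molar mass of LiNO3 = 68.95 g/mol → mol LiNO3 = 11.89 / 68.95 = 0.1724
n = 0.5172 / 0.1724 = 3.00 ≈ 3 → LiNO3·3H2O

LiNO3·3H2O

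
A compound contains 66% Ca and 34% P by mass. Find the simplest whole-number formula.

Ca3P2

Assume 100 g: 66 g Ca, 34 g P.
n(Ca) = 66/40.08 = 1.647, n(P) = 34/30.97 = 1.098
Divide by the smallest (1.098 mol P): Ca 1.500, P 1.000
×2: Ca 3.00, P 2.00 → Ca3P2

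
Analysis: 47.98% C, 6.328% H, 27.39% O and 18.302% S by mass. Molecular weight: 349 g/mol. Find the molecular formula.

Assume 100 g: 47.98 g C, 6.328 g H, 27.39 g O, 18.302 g S.
C: 47.98 g ÷ 12.01 g/mol = 3.995 mol
H: 6.328 g ÷ 1.008 g/mol = 6.278 mol
O: 27.39 g ÷ 16.00 g/mol = 1.712 mol
S: 18.302 g ÷ 32.07 g/mol = 0.5707 mol
Smallest is S at 0.5707 mol; normalising gives C 7.000, H 11.000, O 3.000, S 1.000
→ C7H11O3S
Empirical-formula mass = 175.23 g/mol
n = 349 / 175.23 = 1.99 ≈ 2
Molecular formula = (C7H11O3S)×2 = C14H22O6S2

C14H22O6S2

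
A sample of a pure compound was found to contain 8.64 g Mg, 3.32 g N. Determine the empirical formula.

Moles — Mg: 8.64 / 24.31 = 0.3554 mol; N: 3.32 / 14.01 = 0.237 mol
Smallest is N at 0.237 mol; normalising gives Mg 1.500, N 1.000
×2: Mg 3.00, N 2.00 → Mg3N2

Mg3N2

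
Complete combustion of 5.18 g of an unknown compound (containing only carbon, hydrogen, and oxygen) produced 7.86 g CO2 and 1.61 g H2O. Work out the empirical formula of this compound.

CHO

mol C = 7.86 / 44.01 = 0.1786; mass C = 0.1786 × 12.01 = 2.145 g
mol H = 2 × (1.61 / 18.02) = 0.1787; mass H = 0.1787 × 1.008 = 0.1801 g
mass O = 5.18 − (2.325) = 2.855 g → mol O = 0.1784
Divide by the smallest (0.1784 mol O): C 1.001, H 1.001, O 1.000
Ratio ≈ 1:1:1, so the empirical formula is CHO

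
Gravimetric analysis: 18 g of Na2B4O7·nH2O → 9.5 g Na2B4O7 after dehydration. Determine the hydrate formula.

Mass of water lost = 18 − 9.5 = 8.5 g → 8.5 / 18.02 = 0.4717 mol H2O
Molar mass of Na2B4O7 = 201.22 g/mol → mol Na2B4O7 = 9.5 / 201.22 = 0.04721
n = 0.4717 / 0.04721 = 9.99 ≈ 10 → Na2B4O7·10H2O

Na2B4O7·10H2O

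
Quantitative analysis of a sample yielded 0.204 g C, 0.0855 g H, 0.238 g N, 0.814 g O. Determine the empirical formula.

CH5NO3

n(C) = 0.204/12.01 = 0.01699, n(H) = 0.0855/1.008 = 0.08482, n(N) = 0.238/14.01 = 0.01699, n(O) = 0.814/16.00 = 0.05087
Ratios (÷ 0.01699): C 1.000, H 4.994, N 1.000, O 2.995
→ CH5NO3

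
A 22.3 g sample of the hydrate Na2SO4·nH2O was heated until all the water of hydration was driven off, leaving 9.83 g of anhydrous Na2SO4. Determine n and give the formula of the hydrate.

Na2SO4·10H2O

Mass of water lost = 22.3 − 9.83 = 12.47 g → 12.47 / 18.02 = 0.692 mol H2O
Molar mass of Na2SO4 = 142.05 g/mol → mol Na2SO4 = 9.83 / 142.05 = 0.0692
n = 0.692 / 0.0692 = 10.00 ≈ 10 → Na2SO4·10H2O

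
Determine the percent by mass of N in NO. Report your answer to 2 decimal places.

46.68%

Molar mass = 1(14.01) + 1(16.00) = 30.010 g/mol
Mass of N per mole = 1 × 14.01 = 14.010 g
% N = 14.010 / 30.010 × 100 = 46.68%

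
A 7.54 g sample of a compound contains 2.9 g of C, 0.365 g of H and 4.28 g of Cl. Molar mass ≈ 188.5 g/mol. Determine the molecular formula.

C: 2.9 g ÷ 12.01 g/mol = 0.2415 mol
H: 0.365 g ÷ 1.008 g/mol = 0.3621 mol
Cl: 4.28 g ÷ 35.45 g/mol = 0.1207 mol
Divide by the smallest (0.1207 mol Cl): C 2.000, H 2.999, Cl 1.000
Ratio ≈ 2:3:1, so the empirical formula is C2H3Cl
Empirical-formula mass = 62.49 g/mol
n = 188.5 / 62.49 = 3.02 ≈ 3
Molecular formula = (C2H3Cl)×3 = C6H9Cl3

C6H9Cl3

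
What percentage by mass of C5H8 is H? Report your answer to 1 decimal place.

11.8%

Molar mass = 5(12.01) + 8(1.008) = 68.114 g/mol
Mass of H per mole = 8 × 1.008 = 8.064 g
% H = 8.064 / 68.114 × 100 = 11.8%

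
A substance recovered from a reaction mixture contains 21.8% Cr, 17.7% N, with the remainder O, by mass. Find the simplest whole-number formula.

Assume 100 g: 21.8 g Cr, 17.7 g N, 60.5 g O.
Moles — Cr: 21.8 / 52.00 = 0.4192 mol; N: 17.7 / 14.01 = 1.263 mol; O: 60.5 / 16.00 = 3.781 mol
Divide by the smallest (0.4192 mol Cr): Cr 1.000, N 3.014, O 9.019
Ratio ≈ 1:3:9, so the empirical formula is CrN3O9

CrN3O9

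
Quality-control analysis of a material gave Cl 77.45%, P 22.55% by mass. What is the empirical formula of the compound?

Assume 100 g: 77.45 g Cl, 22.55 g P.
Cl: 77.45 g ÷ 35.45 g/mol = 2.185 mol
P: 22.55 g ÷ 30.97 g/mol = 0.7281 mol
Ratios (÷ 0.7281): Cl 3.001, P 1.000
Ratio ≈ 3:1, so the empirical formula is Cl3P

Cl3P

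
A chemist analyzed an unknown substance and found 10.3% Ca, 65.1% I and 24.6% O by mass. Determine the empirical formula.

CaI2O6

Assume 100 g: 10.3 g Ca, 65.1 g I, 24.6 g O.
Moles — Ca: 10.3 / 40.08 = 0.257 mol; I: 65.1 / 126.90 = 0.513 mol; O: 24.6 / 16.00 = 1.538 mol
Smallest is Ca at 0.257 mol; normalising gives Ca 1.000, I 1.996, O 5.983
≈ 1:2:6 → CaI2O6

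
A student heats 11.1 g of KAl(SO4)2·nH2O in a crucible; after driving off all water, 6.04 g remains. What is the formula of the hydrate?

KAl(SO4)2·12H2O

Mass of water lost = 11.1 − 6.04 = 5.06 g → 5.06 / 18.02 = 0.2808 mol H2O
Molar mass of KAl(SO4)2 = 258.22 g/mol → mol KAl(SO4)2 = 6.04 / 258.22 = 0.02339
n = 0.2808 / 0.02339 = 12.00 ≈ 12 → KAl(SO4)2·12H2O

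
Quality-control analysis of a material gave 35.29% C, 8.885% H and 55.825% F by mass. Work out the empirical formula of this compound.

Assume 100 g: 35.29 g C, 8.885 g H, 55.825 g F.
n(C) = 35.29/12.01 = 2.938, n(H) = 8.885/1.008 = 8.814, n(F) = 55.825/19.00 = 2.938
Smallest is F at 2.938 mol; normalising gives C 1.000, H 3.000, F 1.000
≈ 1:3:1 → CH3F

CH3F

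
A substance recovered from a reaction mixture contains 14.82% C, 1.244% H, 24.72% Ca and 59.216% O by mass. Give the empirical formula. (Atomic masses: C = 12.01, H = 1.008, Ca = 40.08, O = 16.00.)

Assume 100 g: 14.82 g C, 1.244 g H, 24.72 g Ca, 59.216 g O.
Moles — C: 14.82 / 12.01 = 1.234 mol; H: 1.244 / 1.008 = 1.234 mol; Ca: 24.72 / 40.08 = 0.6168 mol; O: 59.216 / 16.00 = 3.701 mol
Smallest is Ca at 0.6168 mol; normalising gives C 2.001, H 2.001, Ca 1.000, O 6.001
≈ 2:2:1:6 → C2H2CaO6

C2H2CaO6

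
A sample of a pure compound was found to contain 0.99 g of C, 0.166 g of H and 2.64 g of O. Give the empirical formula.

CH2O2

Moles — C: 0.99 / 12.01 = 0.08243 mol; H: 0.166 / 1.008 = 0.1647 mol; O: 2.64 / 16.00 = 0.165 mol
Divide by the smallest (0.08243 mol C): C 1.000, H 1.998, O 2.002
≈ 1:2:2 → CH2O2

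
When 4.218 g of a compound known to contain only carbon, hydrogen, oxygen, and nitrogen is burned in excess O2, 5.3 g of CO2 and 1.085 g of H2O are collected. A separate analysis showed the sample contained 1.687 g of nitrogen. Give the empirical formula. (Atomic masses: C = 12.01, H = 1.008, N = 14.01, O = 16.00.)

C2H2N2O

mol C = 5.3 / 44.01 = 0.1204; mass C = 0.1204 × 12.01 = 1.446 g
mol H = 2 × (1.085 / 18.02) = 0.1204; mass H = 0.1204 × 1.008 = 0.1214 g
mol N = 1.687 / 14.01 = 0.1204
mass O = 4.218 − (3.255) = 0.9633 g → mol O = 0.06021
Divide by the smallest (0.06021 mol O): C 2.000, H 2.000, N 2.000, O 1.000
Ratio ≈ 2:2:2:1, so the empirical formula is C2H2N2O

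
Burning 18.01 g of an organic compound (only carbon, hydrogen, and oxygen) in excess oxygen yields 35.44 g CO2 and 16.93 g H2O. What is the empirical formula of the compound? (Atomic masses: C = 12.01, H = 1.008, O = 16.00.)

mol C = 35.44 / 44.01 = 0.8053; mass C = 0.8053 × 12.01 = 9.671 g
mol H = 2 × (16.93 / 18.02) = 1.879; mass H = 1.879 × 1.008 = 1.894 g
mass O = 18.01 − (11.57) = 6.445 g → mol O = 0.4028
Smallest is O at 0.4028 mol; normalising gives C 1.999, H 4.665, O 1.000
Scaling by 3: C 6.00, H 14.00, O 3.00 → C6H14O3

C6H14O3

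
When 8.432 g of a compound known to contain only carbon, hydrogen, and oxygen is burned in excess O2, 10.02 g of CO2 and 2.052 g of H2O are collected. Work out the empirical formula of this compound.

mol C = 10.02 / 44.01 = 0.2277; mass C = 0.2277 × 12.01 = 2.734 g
mol H = 2 × (2.052 / 18.02) = 0.2277; mass H = 0.2277 × 1.008 = 0.2296 g
mass O = 8.432 − (2.964) = 5.468 g → mol O = 0.3418
Smallest is C at 0.2277 mol; normalising gives C 1.000, H 1.000, O 1.501
×2: C 2.00, H 2.00, O 3.00 → C2H2O3

C2H2O3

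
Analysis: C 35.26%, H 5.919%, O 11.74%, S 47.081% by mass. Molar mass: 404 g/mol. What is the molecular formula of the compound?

Assume 100 g: 35.26 g C, 5.919 g H, 11.74 g O, 47.081 g S.
n(C) = 35.26/12.01 = 2.936, n(H) = 5.919/1.008 = 5.872, n(O) = 11.74/16.00 = 0.7338, n(S) = 47.081/32.07 = 1.468
Ratios (÷ 0.7338): C 4.001, H 8.003, O 1.000, S 2.001
Ratio ≈ 4:8:1:2, so the empirical formula is C4H8OS2
Empirical-formula mass = 136.24 g/mol
n = 404 / 136.24 = 2.97 ≈ 3
Molecular formula = (C4H8OS2)×3 = C12H24O3S6

C12H24O3S6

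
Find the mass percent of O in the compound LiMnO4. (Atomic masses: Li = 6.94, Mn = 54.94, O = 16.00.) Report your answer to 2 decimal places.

50.84%

Molar mass = 1(6.94) + 1(54.94) + 4(16.00) = 125.880 g/mol
Mass of O per mole = 4 × 16.00 = 64.000 g
% O = 64.000 / 125.880 × 100 = 50.84%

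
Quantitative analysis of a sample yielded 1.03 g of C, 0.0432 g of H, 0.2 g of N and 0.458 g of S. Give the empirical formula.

n(C) = 1.03/12.01 = 0.08576, n(H) = 0.0432/1.008 = 0.04286, n(N) = 0.2/14.01 = 0.01428, n(S) = 0.458/32.07 = 0.01428
Divide by the smallest (0.01428 mol N): C 6.008, H 3.002, N 1.000, S 1.000
→ C6H3NS

C6H3NS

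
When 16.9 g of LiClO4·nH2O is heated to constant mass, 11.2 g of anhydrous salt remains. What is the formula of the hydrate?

Mass of water lost = 16.9 − 11.2 = 5.7 g → 5.7 / 18.02 = 0.3163 mol H2O
Molar mass of LiClO4 = 106.39 g/mol → mol LiClO4 = 11.2 / 106.39 = 0.1053
n = 0.3163 / 0.1053 = 3.00 ≈ 3 → LiClO4·3H2O

LiClO4·3H2O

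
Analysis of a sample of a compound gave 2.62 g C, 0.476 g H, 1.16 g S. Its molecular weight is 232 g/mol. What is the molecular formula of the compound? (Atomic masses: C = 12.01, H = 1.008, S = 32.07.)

Moles — C: 2.62 / 12.01 = 0.2182 mol; H: 0.476 / 1.008 = 0.4722 mol; S: 1.16 / 32.07 = 0.03617 mol
Smallest is S at 0.03617 mol; normalising gives C 6.031, H 13.055, S 1.000
Ratio ≈ 6:13:1, so the empirical formula is C6H13S
Empirical-formula mass = 117.23 g/mol
n = 232 / 117.23 = 1.98 ≈ 2
Molecular formula = (C6H13S)×2 = C12H26S2

C12H26S2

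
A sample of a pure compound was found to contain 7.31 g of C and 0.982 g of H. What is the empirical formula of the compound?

C5H8

n(C) = 7.31/12.01 = 0.6087, n(H) = 0.982/1.008 = 0.9742
Smallest is C at 0.6087 mol; normalising gives C 1.000, H 1.601
Multiply by 5: C 5.00, H 8.00 → C5H8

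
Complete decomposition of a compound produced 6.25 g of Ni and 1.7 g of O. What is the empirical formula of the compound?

Ni: 6.25 g ÷ 58.69 g/mol = 0.1065 mol
O: 1.7 g ÷ 16.00 g/mol = 0.1062 mol
Ratios (÷ 0.1062): Ni 1.002, O 1.000
≈ 1:1 → NiO

NiO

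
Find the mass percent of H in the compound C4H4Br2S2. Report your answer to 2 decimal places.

1.46%

Molar mass = 4(12.01) + 4(1.008) + 2(79.90) + 2(32.07) = 276.012 g/mol
Mass of H per mole = 4 × 1.008 = 4.032 g
% H = 4.032 / 276.012 × 100 = 1.46%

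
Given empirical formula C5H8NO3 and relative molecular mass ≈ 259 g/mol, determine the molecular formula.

Empirical-formula mass = 130.12 g/mol
n = 259 / 130.12 = 1.99 ≈ 2
Molecular formula = (C5H8NO3)2 = C10H16N2O6

C10H16N2O6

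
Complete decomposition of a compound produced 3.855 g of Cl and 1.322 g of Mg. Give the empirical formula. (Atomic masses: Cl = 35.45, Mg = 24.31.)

Moles — Cl: 3.855 / 35.45 = 0.1087 mol; Mg: 1.322 / 24.31 = 0.05438 mol
Divide by the smallest (0.05438 mol Mg): Cl 2.000, Mg 1.000
≈ 2:1 → Cl2Mg

Cl2Mg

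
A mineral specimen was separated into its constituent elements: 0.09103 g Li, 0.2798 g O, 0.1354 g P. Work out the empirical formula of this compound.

Moles — Li: 0.09103 / 6.94 = 0.01312 mol; O: 0.2798 / 16.00 = 0.01749 mol; P: 0.1354 / 30.97 = 0.004372 mol
Smallest is P at 0.004372 mol; normalising gives Li 3.000, O 4.000, P 1.000
→ Li3O4P

Li3O4P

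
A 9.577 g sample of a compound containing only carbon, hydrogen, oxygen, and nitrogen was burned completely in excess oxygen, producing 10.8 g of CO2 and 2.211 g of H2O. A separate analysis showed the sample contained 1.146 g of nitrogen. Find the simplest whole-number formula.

mol C = 10.8 / 44.01 = 0.2454; mass C = 0.2454 × 12.01 = 2.947 g
mol H = 2 × (2.211 / 18.02) = 0.2454; mass H = 0.2454 × 1.008 = 0.2474 g
mol N = 1.146 / 14.01 = 0.08180
mass O = 9.577 − (4.341) = 5.236 g → mol O = 0.3273
Divide by the smallest (0.0818 mol N): C 3.000, H 3.000, N 1.000, O 4.001
≈ 3:3:1:4 → C3H3NO4

C3H3NO4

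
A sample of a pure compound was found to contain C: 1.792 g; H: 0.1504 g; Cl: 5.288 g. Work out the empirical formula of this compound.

CHCl

Moles — C: 1.792 / 12.01 = 0.1492 mol; H: 0.1504 / 1.008 = 0.1492 mol; Cl: 5.288 / 35.45 = 0.1492 mol
Divide by the smallest (0.1492 mol Cl): C 1.000, H 1.000, Cl 1.000
≈ 1:1:1 → CHCl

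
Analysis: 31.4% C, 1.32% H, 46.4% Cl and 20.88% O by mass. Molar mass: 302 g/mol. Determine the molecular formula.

Assume 100 g: 31.4 g C, 1.32 g H, 46.4 g Cl, 20.88 g O.
Moles — C: 31.4 / 12.01 = 2.614 mol; H: 1.32 / 1.008 = 1.31 mol; Cl: 46.4 / 35.45 = 1.309 mol; O: 20.88 / 16.00 = 1.305 mol
Ratios (÷ 1.305): C 2.003, H 1.003, Cl 1.003, O 1.000
→ C2HClO
Empirical-formula mass = 76.48 g/mol
n = 302 / 76.48 = 3.95 ≈ 4
Molecular formula = (C2HClO)×4 = C8H4Cl4O4

C8H4Cl4O4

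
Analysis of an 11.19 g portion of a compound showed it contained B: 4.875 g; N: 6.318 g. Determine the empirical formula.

BN

B: 4.875 g ÷ 10.81 g/mol = 0.451 mol
N: 6.318 g ÷ 14.01 g/mol = 0.451 mol
Divide by the smallest (0.451 mol N): B 1.000, N 1.000
→ BN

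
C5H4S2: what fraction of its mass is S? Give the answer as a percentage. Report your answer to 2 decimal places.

Molar mass = 5(12.01) + 4(1.008) + 2(32.07) = 128.222 g/mol
Mass of S per mole = 2 × 32.07 = 64.140 g
% S = 64.140 / 128.222 × 100 = 50.02%

50.02%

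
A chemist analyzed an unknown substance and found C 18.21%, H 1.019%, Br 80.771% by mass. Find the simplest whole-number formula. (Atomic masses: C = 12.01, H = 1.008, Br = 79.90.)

C3H2Br2

Assume 100 g: 18.21 g C, 1.019 g H, 80.771 g Br.
C: 18.21 g ÷ 12.01 g/mol = 1.516 mol
H: 1.019 g ÷ 1.008 g/mol = 1.011 mol
Br: 80.771 g ÷ 79.90 g/mol = 1.011 mol
Divide by the smallest (1.011 mol Br): C 1.500, H 1.000, Br 1.000
×2: C 3.00, H 2.00, Br 2.00 → C3H2Br2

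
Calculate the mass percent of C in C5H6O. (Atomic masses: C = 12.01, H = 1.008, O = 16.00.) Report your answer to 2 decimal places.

Molar mass = 5(12.01) + 6(1.008) + 1(16.00) = 82.098 g/mol
Mass of C per mole = 5 × 12.01 = 60.050 g
% C = 60.050 / 82.098 × 100 = 73.14%

73.14%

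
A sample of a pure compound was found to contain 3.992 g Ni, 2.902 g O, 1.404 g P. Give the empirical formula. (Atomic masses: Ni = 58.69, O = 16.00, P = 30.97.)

Moles — Ni: 3.992 / 58.69 = 0.06802 mol; O: 2.902 / 16.00 = 0.1814 mol; P: 1.404 / 30.97 = 0.04533 mol
Smallest is P at 0.04533 mol; normalising gives Ni 1.500, O 4.001, P 1.000
×2: Ni 3.00, O 8.00, P 2.00 → Ni3O8P2

Ni3O8P2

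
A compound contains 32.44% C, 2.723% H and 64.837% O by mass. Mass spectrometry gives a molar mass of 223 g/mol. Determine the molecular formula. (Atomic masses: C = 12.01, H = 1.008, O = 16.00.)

C6H6O9

Assume 100 g: 32.44 g C, 2.723 g H, 64.837 g O.
n(C) = 32.44/12.01 = 2.701, n(H) = 2.723/1.008 = 2.701, n(O) = 64.837/16.00 = 4.052
Smallest is C at 2.701 mol; normalising gives C 1.000, H 1.000, O 1.500
Multiply by 2: C 2.00, H 2.00, O 3.00 → C2H2O3
Empirical-formula mass = 74.04 g/mol
n = 223 / 74.04 = 3.01 ≈ 3
Molecular formula = (C2H2O3)×3 = C6H6O9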